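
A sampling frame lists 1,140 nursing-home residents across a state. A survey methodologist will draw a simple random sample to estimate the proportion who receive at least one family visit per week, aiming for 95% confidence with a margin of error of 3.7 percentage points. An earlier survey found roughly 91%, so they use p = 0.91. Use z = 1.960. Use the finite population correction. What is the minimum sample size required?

192

Unadjusted: n₀ = 1.960² × 0.91 × 0.09 / 0.037² ≈ 229.82, so n₀ = 230.
Finite population correction with N = 1,140: n = n₀ / (1 + (n₀−1)/N) = 230 / (1 + 229/1140) = 230 / 1.2009 ≈ 191.53.
Rounding up, n = 192.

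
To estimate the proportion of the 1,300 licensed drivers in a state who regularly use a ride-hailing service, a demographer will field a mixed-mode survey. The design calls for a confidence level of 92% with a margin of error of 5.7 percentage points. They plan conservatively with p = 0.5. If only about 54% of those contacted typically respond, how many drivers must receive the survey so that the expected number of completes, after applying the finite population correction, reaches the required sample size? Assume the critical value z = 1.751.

Completed interviews needed (unadjusted): n₀ = 1.751² × 0.2500 / 0.057² ≈ 235.92 → 236.
FPC for N = 1,300: n = 236 / (1 + 235/1300) = 236 / 1.1808 ≈ 199.87 → 200.
At a 54% response rate, contacts needed = 200 / 0.54 ≈ 370.37 → 371.

371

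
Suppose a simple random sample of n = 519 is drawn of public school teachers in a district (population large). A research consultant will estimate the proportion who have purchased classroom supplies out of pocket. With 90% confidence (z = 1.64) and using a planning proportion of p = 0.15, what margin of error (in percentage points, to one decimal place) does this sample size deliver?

SE(p̂) = √[p(1−p)/n] = √[0.1275/519] = 0.01567.
E = z × SE = 1.64 × 0.01567 = 0.02570, or 2.6 percentage points.

2.6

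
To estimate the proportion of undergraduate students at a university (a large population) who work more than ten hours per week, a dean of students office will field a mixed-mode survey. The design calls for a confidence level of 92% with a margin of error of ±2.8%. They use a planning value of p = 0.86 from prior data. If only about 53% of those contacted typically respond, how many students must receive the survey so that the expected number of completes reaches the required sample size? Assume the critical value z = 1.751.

Completed interviews needed: n₀ = 1.751² × 0.1204 / 0.028² ≈ 470.85 → 471.
At a 53% response rate, contacts needed = 471 / 0.53 ≈ 888.68 → 889.

889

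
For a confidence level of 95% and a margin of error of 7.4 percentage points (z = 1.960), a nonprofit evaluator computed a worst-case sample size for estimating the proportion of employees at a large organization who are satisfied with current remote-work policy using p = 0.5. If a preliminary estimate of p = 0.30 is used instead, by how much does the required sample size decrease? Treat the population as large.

28

Conservative (p = 0.5): n = 1.960² × 0.25 / 0.074² ≈ 175.38 → 176.
Using p = 0.30: p(1−p) = 0.2100, so n = 1.960² × 0.2100 / 0.074² ≈ 147.32 → 148.
Reduction: 176 − 148 = 28.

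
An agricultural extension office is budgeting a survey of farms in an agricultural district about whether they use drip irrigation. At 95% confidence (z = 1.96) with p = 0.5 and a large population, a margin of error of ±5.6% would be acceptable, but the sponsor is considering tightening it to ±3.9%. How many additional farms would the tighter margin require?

325

At ±5.6%: n = 1.96² × 0.2500 / 0.056² ≈ 306.25 → 307.
At ±3.9%: n = 1.96² × 0.2500 / 0.039² ≈ 631.43 → 632.
Additional respondents: 632 − 307 = 325.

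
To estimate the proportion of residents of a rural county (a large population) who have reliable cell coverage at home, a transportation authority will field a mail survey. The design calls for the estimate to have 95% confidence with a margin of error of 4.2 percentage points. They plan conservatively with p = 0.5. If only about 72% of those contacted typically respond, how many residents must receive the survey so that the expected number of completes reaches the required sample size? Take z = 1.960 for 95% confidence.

757

Completed interviews needed: n₀ = 1.960² × 0.2500 / 0.042² ≈ 544.44 → 545.
At a 72% response rate, contacts needed = 545 / 0.72 ≈ 756.94 → 757.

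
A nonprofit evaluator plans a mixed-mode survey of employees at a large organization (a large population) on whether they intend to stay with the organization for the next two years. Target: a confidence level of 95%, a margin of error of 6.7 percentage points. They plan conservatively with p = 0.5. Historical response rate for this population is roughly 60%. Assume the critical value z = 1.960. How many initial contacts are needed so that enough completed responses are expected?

Completed interviews needed: n₀ = 1.960² × 0.2500 / 0.067² ≈ 213.95 → 214.
At a 60% response rate, contacts needed = 214 / 0.60 ≈ 356.67 → 357.

357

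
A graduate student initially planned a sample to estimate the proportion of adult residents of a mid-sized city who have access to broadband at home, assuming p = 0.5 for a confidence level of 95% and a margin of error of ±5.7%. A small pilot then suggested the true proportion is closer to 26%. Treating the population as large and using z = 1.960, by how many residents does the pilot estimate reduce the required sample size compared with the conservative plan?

Conservative (p = 0.5): n = 1.960² × 0.25 / 0.057² ≈ 295.60 → 296.
Using p = 0.26: p(1−p) = 0.1924, so n = 1.960² × 0.1924 / 0.057² ≈ 227.49 → 228.
Reduction: 296 − 228 = 68.

68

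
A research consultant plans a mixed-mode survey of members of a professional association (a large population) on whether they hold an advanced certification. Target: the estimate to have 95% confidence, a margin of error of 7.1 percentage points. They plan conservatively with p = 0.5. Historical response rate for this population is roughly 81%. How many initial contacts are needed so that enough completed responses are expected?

For 95% confidence, z = 1.960.
Completed interviews needed: n₀ = 1.960² × 0.2500 / 0.071² ≈ 190.52 → 191.
At an 81% response rate, contacts needed = 191 / 0.81 ≈ 235.80 → 236.

236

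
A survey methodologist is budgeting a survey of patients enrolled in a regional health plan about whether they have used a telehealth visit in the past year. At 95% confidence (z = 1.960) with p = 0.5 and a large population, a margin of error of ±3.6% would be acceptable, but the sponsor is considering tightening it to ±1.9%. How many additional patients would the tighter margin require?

1919

At ±3.6%: n = 1.960² × 0.2500 / 0.036² ≈ 741.05 → 742.
At ±1.9%: n = 1.960² × 0.2500 / 0.019² ≈ 2660.39 → 2661.
Additional respondents: 2661 − 742 = 1919.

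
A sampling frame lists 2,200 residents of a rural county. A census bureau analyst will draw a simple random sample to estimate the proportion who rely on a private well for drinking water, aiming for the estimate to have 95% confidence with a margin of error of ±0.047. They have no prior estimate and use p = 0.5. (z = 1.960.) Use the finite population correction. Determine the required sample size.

364

Unadjusted: n₀ = 1.960² × 0.50 × 0.50 / 0.047² ≈ 434.77, so n₀ = 435.
Finite population correction with N = 2,200: n = n₀ / (1 + (n₀−1)/N) = 435 / (1 + 434/2200) = 435 / 1.1973 ≈ 363.33.
Rounding up, n = 364.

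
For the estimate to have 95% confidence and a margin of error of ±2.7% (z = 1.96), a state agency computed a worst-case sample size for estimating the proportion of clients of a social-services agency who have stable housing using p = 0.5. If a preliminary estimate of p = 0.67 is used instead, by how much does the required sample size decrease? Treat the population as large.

Conservative (p = 0.5): n = 1.96² × 0.25 / 0.027² ≈ 1317.42 → 1318.
Using p = 0.67: p(1−p) = 0.2211, so n = 1.96² × 0.2211 / 0.027² ≈ 1165.13 → 1166.
Reduction: 1318 − 1166 = 152.

152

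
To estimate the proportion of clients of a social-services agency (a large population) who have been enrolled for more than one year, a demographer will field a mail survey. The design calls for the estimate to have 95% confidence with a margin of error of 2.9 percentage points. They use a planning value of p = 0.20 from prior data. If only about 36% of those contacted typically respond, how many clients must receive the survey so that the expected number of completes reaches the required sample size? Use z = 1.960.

2031

Completed interviews needed: n₀ = 1.960² × 0.1600 / 0.029² ≈ 730.86 → 731.
At a 36% response rate, contacts needed = 731 / 0.36 ≈ 2030.56 → 2031.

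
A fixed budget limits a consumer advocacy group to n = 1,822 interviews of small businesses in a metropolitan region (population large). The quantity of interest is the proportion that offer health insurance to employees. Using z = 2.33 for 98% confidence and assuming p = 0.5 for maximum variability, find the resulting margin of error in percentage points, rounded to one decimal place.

2.7

SE(p̂) = √[p(1−p)/n] = √[0.2500/1822] = 0.01171.
E = z × SE = 2.33 × 0.01171 = 0.02729, or 2.7 percentage points.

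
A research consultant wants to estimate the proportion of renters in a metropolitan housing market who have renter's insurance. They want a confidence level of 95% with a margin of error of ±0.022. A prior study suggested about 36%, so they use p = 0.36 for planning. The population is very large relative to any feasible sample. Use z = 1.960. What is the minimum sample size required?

With p = 0.36, p(1−p) = 0.2304.
n = z²·p(1−p)/E² = 1.960² × 0.2304 / 0.022² = 3.8416 × 0.2304 / 0.000484 ≈ 1828.73.
Rounding up gives n = 1829.

1829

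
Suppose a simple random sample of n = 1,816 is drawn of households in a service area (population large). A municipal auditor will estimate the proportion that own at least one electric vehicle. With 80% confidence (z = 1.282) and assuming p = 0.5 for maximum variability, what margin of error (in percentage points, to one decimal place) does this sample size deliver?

SE(p̂) = √[p(1−p)/n] = √[0.2500/1816] = 0.01173.
E = z × SE = 1.282 × 0.01173 = 0.01504, or 1.5 percentage points.

1.5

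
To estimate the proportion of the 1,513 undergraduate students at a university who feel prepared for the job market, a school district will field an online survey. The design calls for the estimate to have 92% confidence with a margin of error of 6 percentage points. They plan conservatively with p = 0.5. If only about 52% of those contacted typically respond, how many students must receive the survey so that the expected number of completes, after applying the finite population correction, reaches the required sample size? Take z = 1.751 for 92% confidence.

360

Completed interviews needed (unadjusted): n₀ = 1.751² × 0.2500 / 0.060² ≈ 212.92 → 213.
FPC for N = 1,513: n = 213 / (1 + 212/1513) = 213 / 1.1401 ≈ 186.82 → 187.
At a 52% response rate, contacts needed = 187 / 0.52 ≈ 359.62 → 360.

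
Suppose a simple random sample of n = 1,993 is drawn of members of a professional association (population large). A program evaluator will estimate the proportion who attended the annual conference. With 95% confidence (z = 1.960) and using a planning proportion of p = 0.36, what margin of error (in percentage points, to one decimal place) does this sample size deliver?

SE(p̂) = √[p(1−p)/n] = √[0.2304/1993] = 0.01075.
E = z × SE = 1.960 × 0.01075 = 0.02107, or 2.1 percentage points.

2.1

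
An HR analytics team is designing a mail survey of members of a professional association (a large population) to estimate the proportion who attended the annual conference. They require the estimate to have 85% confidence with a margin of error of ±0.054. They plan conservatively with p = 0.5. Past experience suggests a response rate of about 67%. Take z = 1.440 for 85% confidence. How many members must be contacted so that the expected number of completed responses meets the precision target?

266

Completed interviews needed: n₀ = 1.440² × 0.2500 / 0.054² ≈ 177.78 → 178.
At a 67% response rate, contacts needed = 178 / 0.67 ≈ 265.67 → 266.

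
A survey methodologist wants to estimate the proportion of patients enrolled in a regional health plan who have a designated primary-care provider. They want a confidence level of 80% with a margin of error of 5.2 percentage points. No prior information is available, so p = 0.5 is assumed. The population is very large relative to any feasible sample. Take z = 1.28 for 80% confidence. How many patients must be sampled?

With p = 0.5, p(1−p) = 0.25.
n = z²·p(1−p)/E² = 1.28² × 0.2500 / 0.052² = 1.6384 × 0.2500 / 0.002704 ≈ 151.48.
Rounding up gives n = 152.

152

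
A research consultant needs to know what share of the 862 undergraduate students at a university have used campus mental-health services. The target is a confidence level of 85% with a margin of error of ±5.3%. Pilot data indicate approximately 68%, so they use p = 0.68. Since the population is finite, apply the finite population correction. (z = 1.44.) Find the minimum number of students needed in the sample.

Unadjusted: n₀ = 1.44² × 0.68 × 0.32 / 0.053² ≈ 160.63, so n₀ = 161.
Finite population correction with N = 862: n = n₀ / (1 + (n₀−1)/N) = 161 / (1 + 160/862) = 161 / 1.1856 ≈ 135.79.
Rounding up, n = 136.

136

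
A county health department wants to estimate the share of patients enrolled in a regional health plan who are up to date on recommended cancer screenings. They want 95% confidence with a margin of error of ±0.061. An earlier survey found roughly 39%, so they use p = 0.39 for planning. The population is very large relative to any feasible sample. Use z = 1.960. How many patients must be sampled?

With p = 0.39, p(1−p) = 0.2379.
n = z²·p(1−p)/E² = 1.960² × 0.2379 / 0.061² = 3.8416 × 0.2379 / 0.003721 ≈ 245.61.
Rounding up gives n = 246.

246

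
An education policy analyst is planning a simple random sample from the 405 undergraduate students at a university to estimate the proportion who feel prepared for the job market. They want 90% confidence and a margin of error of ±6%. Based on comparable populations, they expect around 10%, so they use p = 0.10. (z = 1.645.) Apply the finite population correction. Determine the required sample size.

59

Unadjusted: n₀ = 1.645² × 0.10 × 0.90 / 0.060² ≈ 67.65, so n₀ = 68.
Finite population correction with N = 405: n = n₀ / (1 + (n₀−1)/N) = 68 / (1 + 67/405) = 68 / 1.1654 ≈ 58.35.
Rounding up, n = 59.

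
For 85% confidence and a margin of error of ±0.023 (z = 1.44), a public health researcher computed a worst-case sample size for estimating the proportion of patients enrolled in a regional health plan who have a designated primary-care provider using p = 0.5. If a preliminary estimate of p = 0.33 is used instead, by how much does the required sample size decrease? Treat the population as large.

113

Conservative (p = 0.5): n = 1.44² × 0.25 / 0.023² ≈ 979.96 → 980.
Using p = 0.33: p(1−p) = 0.2211, so n = 1.44² × 0.2211 / 0.023² ≈ 866.68 → 867.
Reduction: 980 − 867 = 113.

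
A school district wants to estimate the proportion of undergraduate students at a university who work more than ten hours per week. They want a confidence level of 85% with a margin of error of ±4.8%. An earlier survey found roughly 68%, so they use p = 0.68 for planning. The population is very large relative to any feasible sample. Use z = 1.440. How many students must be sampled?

With p = 0.68, p(1−p) = 0.2176.
n = z²·p(1−p)/E² = 1.440² × 0.2176 / 0.048² = 2.0736 × 0.2176 / 0.002304 ≈ 195.84.
Rounding up gives n = 196.

196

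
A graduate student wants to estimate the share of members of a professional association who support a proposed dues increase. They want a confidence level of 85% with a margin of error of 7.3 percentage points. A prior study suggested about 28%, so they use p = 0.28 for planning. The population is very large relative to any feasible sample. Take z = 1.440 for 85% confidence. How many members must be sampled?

With p = 0.28, p(1−p) = 0.2016.
n = z²·p(1−p)/E² = 1.440² × 0.2016 / 0.073² = 2.0736 × 0.2016 / 0.005329 ≈ 78.45.
Rounding up gives n = 79.

79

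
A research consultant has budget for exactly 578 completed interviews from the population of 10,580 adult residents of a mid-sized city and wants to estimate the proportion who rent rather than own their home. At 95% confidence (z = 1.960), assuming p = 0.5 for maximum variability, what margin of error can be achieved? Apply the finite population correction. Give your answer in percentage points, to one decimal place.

4.0

Finite-population factor: (N−n)/(N−1) = (10580−578)/(10580−1) = 0.9455.
SE(p̂) = √[p(1−p)/n · (N−n)/(N−1)] = √[0.2500/578 × 0.9455] = 0.02022.
E = z × SE = 1.960 × 0.02022 = 0.03964 ≈ 4.0 percentage points.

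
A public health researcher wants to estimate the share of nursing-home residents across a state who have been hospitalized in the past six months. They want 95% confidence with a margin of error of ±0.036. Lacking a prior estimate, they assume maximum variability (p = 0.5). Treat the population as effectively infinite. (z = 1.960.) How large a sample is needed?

742

With p = 0.5, p(1−p) = 0.25.
n = z²·p(1−p)/E² = 1.960² × 0.2500 / 0.036² = 3.8416 × 0.2500 / 0.001296 ≈ 741.05.
Rounding up gives n = 742.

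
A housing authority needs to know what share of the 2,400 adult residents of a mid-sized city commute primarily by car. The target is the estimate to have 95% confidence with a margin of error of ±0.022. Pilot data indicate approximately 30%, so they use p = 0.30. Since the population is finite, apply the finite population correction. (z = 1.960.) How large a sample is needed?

984

Unadjusted: n₀ = 1.960² × 0.30 × 0.70 / 0.022² ≈ 1666.81, so n₀ = 1667.
Finite population correction with N = 2,400: n = n₀ / (1 + (n₀−1)/N) = 1667 / (1 + 1666/2400) = 1667 / 1.6942 ≈ 983.96.
Rounding up, n = 984.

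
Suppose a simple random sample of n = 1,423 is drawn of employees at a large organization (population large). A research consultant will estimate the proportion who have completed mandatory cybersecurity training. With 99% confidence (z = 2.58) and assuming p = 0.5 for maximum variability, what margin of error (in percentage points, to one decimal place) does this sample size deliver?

SE(p̂) = √[p(1−p)/n] = √[0.2500/1423] = 0.01325.
E = z × SE = 2.58 × 0.01325 = 0.03420, or 3.4 percentage points.

3.4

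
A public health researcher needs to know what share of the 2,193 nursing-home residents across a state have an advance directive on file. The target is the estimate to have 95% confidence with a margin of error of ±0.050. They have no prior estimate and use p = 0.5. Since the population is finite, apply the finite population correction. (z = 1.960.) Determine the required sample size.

Unadjusted: n₀ = 1.960² × 0.50 × 0.50 / 0.050² ≈ 384.16, so n₀ = 385.
Finite population correction with N = 2,193: n = n₀ / (1 + (n₀−1)/N) = 385 / (1 + 384/2193) = 385 / 1.1751 ≈ 327.63.
Rounding up, n = 328.

328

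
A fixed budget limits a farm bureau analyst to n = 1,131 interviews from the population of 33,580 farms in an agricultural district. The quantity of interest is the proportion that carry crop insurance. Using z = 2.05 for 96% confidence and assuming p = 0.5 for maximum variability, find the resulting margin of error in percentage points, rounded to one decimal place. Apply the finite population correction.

3.0

Finite-population factor: (N−n)/(N−1) = (33580−1131)/(33580−1) = 0.9663.
SE(p̂) = √[p(1−p)/n · (N−n)/(N−1)] = √[0.2500/1131 × 0.9663] = 0.01462.
E = z × SE = 2.05 × 0.01462 = 0.02996 ≈ 3.0 percentage points.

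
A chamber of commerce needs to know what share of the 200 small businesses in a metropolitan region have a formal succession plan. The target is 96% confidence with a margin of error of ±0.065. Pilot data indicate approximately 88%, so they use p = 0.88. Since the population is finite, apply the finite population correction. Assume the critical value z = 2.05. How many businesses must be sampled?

Unadjusted: n₀ = 2.05² × 0.88 × 0.12 / 0.065² ≈ 105.04, so n₀ = 106.
Finite population correction with N = 200: n = n₀ / (1 + (n₀−1)/N) = 106 / (1 + 105/200) = 106 / 1.5250 ≈ 69.51.
Rounding up, n = 70.

70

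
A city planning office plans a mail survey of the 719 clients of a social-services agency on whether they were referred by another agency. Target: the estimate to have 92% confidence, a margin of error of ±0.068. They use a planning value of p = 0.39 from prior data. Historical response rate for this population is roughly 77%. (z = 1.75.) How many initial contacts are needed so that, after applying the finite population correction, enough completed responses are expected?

169

Completed interviews needed (unadjusted): n₀ = 1.75² × 0.2379 / 0.068² ≈ 157.56 → 158.
FPC for N = 719: n = 158 / (1 + 157/719) = 158 / 1.2184 ≈ 129.68 → 130.
At a 77% response rate, contacts needed = 130 / 0.77 ≈ 168.83 → 169.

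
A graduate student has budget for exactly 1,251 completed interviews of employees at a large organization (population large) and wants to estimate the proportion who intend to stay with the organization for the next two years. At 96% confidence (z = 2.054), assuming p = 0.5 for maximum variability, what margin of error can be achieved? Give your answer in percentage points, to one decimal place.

2.9

SE(p̂) = √[p(1−p)/n] = √[0.2500/1251] = 0.01414.
E = z × SE = 2.054 × 0.01414 = 0.02904, or 2.9 percentage points.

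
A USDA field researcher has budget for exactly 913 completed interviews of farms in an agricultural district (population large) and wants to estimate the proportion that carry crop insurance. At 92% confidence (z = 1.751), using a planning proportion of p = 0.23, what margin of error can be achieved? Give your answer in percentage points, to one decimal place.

2.4

SE(p̂) = √[p(1−p)/n] = √[0.1771/913] = 0.01393.
E = z × SE = 1.751 × 0.01393 = 0.02439, or 2.4 percentage points.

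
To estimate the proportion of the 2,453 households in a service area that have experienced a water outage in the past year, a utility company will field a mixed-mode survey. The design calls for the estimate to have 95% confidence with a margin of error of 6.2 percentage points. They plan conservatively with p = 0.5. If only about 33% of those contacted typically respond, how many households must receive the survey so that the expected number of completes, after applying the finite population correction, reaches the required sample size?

688

For 95% confidence, z = 1.96.
Completed interviews needed (unadjusted): n₀ = 1.96² × 0.2500 / 0.062² ≈ 249.84 → 250.
FPC for N = 2,453: n = 250 / (1 + 249/2453) = 250 / 1.1015 ≈ 226.96 → 227.
At a 33% response rate, contacts needed = 227 / 0.33 ≈ 687.88 → 688.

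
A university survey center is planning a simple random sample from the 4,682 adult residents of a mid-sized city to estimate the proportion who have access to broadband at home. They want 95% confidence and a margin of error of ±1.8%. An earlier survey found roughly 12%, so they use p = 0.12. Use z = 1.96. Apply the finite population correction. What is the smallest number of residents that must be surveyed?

989

Unadjusted: n₀ = 1.96² × 0.12 × 0.88 / 0.018² ≈ 1252.08, so n₀ = 1253.
Finite population correction with N = 4,682: n = n₀ / (1 + (n₀−1)/N) = 1253 / (1 + 1252/4682) = 1253 / 1.2674 ≈ 988.63.
Rounding up, n = 989.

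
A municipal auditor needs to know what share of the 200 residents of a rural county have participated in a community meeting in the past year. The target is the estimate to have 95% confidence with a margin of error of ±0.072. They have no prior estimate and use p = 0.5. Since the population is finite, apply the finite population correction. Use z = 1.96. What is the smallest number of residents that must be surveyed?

Unadjusted: n₀ = 1.96² × 0.50 × 0.50 / 0.072² ≈ 185.26, so n₀ = 186.
Finite population correction with N = 200: n = n₀ / (1 + (n₀−1)/N) = 186 / (1 + 185/200) = 186 / 1.9250 ≈ 96.62.
Rounding up, n = 97.

97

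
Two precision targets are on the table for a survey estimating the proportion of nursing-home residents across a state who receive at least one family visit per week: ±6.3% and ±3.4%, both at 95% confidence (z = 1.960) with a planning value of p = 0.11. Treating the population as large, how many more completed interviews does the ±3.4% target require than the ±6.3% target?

231

At ±6.3%: n = 1.960² × 0.0979 / 0.063² ≈ 94.76 → 95.
At ±3.4%: n = 1.960² × 0.0979 / 0.034² ≈ 325.34 → 326.
Additional respondents: 326 − 95 = 231.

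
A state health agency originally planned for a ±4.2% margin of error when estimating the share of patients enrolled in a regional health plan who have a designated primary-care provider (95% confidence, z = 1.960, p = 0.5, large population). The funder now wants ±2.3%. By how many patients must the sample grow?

At ±4.2%: n = 1.960² × 0.2500 / 0.042² ≈ 544.44 → 545.
At ±2.3%: n = 1.960² × 0.2500 / 0.023² ≈ 1815.50 → 1816.
Additional respondents: 1816 − 545 = 1271.

1271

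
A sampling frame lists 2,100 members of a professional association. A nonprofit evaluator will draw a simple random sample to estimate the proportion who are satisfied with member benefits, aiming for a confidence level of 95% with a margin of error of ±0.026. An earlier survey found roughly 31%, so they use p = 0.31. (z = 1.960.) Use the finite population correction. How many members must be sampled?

771

Unadjusted: n₀ = 1.960² × 0.31 × 0.69 / 0.026² ≈ 1215.56, so n₀ = 1216.
Finite population correction with N = 2,100: n = n₀ / (1 + (n₀−1)/N) = 1216 / (1 + 1215/2100) = 1216 / 1.5786 ≈ 770.32.
Rounding up, n = 771.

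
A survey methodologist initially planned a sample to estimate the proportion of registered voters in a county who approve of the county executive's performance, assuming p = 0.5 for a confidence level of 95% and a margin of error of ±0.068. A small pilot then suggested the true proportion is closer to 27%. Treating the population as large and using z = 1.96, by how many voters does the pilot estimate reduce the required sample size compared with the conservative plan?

44

Conservative (p = 0.5): n = 1.96² × 0.25 / 0.068² ≈ 207.70 → 208.
Using p = 0.27: p(1−p) = 0.1971, so n = 1.96² × 0.1971 / 0.068² ≈ 163.75 → 164.
Reduction: 208 − 164 = 44.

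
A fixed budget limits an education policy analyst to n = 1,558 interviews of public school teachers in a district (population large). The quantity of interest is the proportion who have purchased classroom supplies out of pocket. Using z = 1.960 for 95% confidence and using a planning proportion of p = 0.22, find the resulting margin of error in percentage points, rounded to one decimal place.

SE(p̂) = √[p(1−p)/n] = √[0.1716/1558] = 0.01049.
E = z × SE = 1.960 × 0.01049 = 0.02057, or 2.1 percentage points.

2.1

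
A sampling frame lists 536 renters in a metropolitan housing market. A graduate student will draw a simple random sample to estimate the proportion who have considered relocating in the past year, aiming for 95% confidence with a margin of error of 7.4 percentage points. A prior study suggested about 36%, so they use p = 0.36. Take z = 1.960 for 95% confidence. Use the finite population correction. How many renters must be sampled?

125

Unadjusted: n₀ = 1.960² × 0.36 × 0.64 / 0.074² ≈ 161.63, so n₀ = 162.
Finite population correction with N = 536: n = n₀ / (1 + (n₀−1)/N) = 162 / (1 + 161/536) = 162 / 1.3004 ≈ 124.58.
Rounding up, n = 125.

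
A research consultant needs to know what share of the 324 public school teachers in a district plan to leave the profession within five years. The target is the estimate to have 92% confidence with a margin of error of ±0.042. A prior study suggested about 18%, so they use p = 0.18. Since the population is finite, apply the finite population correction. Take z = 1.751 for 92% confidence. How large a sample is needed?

144

Unadjusted: n₀ = 1.751² × 0.18 × 0.82 / 0.042² ≈ 256.54, so n₀ = 257.
Finite population correction with N = 324: n = n₀ / (1 + (n₀−1)/N) = 257 / (1 + 256/324) = 257 / 1.7901 ≈ 143.57.
Rounding up, n = 144.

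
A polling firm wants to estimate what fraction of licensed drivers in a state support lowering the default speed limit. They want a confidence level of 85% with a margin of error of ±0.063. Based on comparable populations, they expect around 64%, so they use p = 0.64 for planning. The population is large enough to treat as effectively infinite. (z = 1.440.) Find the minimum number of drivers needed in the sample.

With p = 0.64, p(1−p) = 0.2304.
n = z²·p(1−p)/E² = 1.440² × 0.2304 / 0.063² = 2.0736 × 0.2304 / 0.003969 ≈ 120.37.
Rounding up gives n = 121.

121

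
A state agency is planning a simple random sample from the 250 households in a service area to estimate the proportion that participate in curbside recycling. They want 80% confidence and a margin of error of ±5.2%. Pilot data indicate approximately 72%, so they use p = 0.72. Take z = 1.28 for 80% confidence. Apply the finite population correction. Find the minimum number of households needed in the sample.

Unadjusted: n₀ = 1.28² × 0.72 × 0.28 / 0.052² ≈ 122.15, so n₀ = 123.
Finite population correction with N = 250: n = n₀ / (1 + (n₀−1)/N) = 123 / (1 + 122/250) = 123 / 1.4880 ≈ 82.66.
Rounding up, n = 83.

83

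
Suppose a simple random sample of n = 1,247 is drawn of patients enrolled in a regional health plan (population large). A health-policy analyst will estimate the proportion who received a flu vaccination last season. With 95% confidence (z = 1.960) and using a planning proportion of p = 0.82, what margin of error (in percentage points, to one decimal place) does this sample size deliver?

SE(p̂) = √[p(1−p)/n] = √[0.1476/1247] = 0.01088.
E = z × SE = 1.960 × 0.01088 = 0.02132, or 2.1 percentage points.

2.1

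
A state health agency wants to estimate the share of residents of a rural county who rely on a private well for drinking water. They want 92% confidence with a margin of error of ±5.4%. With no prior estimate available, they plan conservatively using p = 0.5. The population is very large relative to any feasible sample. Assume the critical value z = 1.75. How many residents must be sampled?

263

With p = 0.5, p(1−p) = 0.25.
n = z²·p(1−p)/E² = 1.75² × 0.2500 / 0.054² = 3.0625 × 0.2500 / 0.002916 ≈ 262.56.
Rounding up gives n = 263.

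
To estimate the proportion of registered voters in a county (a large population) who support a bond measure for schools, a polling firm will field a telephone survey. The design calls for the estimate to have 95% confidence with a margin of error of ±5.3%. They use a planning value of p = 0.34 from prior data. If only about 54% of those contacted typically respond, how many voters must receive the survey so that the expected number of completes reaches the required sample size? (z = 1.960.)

Completed interviews needed: n₀ = 1.960² × 0.2244 / 0.053² ≈ 306.89 → 307.
At a 54% response rate, contacts needed = 307 / 0.54 ≈ 568.52 → 569.

569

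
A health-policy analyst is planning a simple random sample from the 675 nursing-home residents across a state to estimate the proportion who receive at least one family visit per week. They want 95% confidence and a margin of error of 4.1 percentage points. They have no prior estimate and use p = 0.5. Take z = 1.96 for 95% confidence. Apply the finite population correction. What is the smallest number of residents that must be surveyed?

Unadjusted: n₀ = 1.96² × 0.50 × 0.50 / 0.041² ≈ 571.33, so n₀ = 572.
Finite population correction with N = 675: n = n₀ / (1 + (n₀−1)/N) = 572 / (1 + 571/675) = 572 / 1.8459 ≈ 309.87.
Rounding up, n = 310.

310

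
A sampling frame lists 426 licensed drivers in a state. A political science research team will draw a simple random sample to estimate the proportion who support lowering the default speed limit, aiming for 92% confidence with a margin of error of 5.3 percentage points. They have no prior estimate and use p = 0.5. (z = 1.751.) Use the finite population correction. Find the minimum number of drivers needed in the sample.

167

Unadjusted: n₀ = 1.751² × 0.50 × 0.50 / 0.053² ≈ 272.87, so n₀ = 273.
Finite population correction with N = 426: n = n₀ / (1 + (n₀−1)/N) = 273 / (1 + 272/426) = 273 / 1.6385 ≈ 166.62.
Rounding up, n = 167.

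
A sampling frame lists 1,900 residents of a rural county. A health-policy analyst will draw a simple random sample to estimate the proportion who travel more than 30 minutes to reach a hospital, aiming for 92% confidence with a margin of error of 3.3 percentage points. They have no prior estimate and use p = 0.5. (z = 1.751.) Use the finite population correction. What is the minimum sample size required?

Unadjusted: n₀ = 1.751² × 0.50 × 0.50 / 0.033² ≈ 703.86, so n₀ = 704.
Finite population correction with N = 1,900: n = n₀ / (1 + (n₀−1)/N) = 704 / (1 + 703/1900) = 704 / 1.3700 ≈ 513.87.
Rounding up, n = 514.

514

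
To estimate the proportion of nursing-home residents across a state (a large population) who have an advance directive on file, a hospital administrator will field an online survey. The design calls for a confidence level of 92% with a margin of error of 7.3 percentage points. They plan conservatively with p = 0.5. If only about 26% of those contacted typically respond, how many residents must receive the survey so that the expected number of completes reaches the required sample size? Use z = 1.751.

Completed interviews needed: n₀ = 1.751² × 0.2500 / 0.073² ≈ 143.84 → 144.
At a 26% response rate, contacts needed = 144 / 0.26 ≈ 553.85 → 554.

554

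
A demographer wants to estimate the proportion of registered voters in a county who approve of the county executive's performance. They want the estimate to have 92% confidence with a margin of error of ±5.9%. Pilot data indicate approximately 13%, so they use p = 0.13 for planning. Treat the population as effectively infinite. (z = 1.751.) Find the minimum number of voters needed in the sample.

With p = 0.13, p(1−p) = 0.1131.
n = z²·p(1−p)/E² = 1.751² × 0.1131 / 0.059² = 3.0660 × 0.1131 / 0.003481 ≈ 99.62.
Rounding up gives n = 100.

100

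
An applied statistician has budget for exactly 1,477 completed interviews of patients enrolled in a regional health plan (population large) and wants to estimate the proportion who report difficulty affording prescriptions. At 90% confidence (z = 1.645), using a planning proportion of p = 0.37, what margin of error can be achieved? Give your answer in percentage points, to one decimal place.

2.1

SE(p̂) = √[p(1−p)/n] = √[0.2331/1477] = 0.01256.
E = z × SE = 1.645 × 0.01256 = 0.02067, or 2.1 percentage points.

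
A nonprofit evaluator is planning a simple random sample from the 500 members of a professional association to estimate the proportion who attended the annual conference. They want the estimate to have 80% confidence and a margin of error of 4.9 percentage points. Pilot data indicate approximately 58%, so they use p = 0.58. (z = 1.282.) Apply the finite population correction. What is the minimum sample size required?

Unadjusted: n₀ = 1.282² × 0.58 × 0.42 / 0.049² ≈ 166.75, so n₀ = 167.
Finite population correction with N = 500: n = n₀ / (1 + (n₀−1)/N) = 167 / (1 + 166/500) = 167 / 1.3320 ≈ 125.38.
Rounding up, n = 126.

126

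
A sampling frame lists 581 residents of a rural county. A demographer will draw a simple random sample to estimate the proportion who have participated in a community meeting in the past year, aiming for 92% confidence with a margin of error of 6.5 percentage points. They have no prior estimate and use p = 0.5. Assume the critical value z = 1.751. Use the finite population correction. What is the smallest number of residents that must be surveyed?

Unadjusted: n₀ = 1.751² × 0.50 × 0.50 / 0.065² ≈ 181.42, so n₀ = 182.
Finite population correction with N = 581: n = n₀ / (1 + (n₀−1)/N) = 182 / (1 + 181/581) = 182 / 1.3115 ≈ 138.77.
Rounding up, n = 139.

139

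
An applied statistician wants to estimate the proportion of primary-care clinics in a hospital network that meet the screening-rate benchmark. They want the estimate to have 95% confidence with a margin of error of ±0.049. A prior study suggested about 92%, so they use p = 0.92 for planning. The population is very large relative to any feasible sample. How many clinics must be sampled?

118

For 95% confidence, z = 1.960.
With p = 0.92, p(1−p) = 0.0736.
n = z²·p(1−p)/E² = 1.960² × 0.0736 / 0.049² = 3.8416 × 0.0736 / 0.002401 ≈ 117.76.
Rounding up gives n = 118.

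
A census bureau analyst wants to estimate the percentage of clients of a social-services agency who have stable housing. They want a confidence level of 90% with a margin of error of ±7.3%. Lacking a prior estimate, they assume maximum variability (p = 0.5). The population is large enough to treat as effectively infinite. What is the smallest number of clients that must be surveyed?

For 90% confidence, z = 1.64.
With p = 0.5, p(1−p) = 0.25.
n = z²·p(1−p)/E² = 1.64² × 0.2500 / 0.073² = 2.6896 × 0.2500 / 0.005329 ≈ 126.18.
Rounding up gives n = 127.

127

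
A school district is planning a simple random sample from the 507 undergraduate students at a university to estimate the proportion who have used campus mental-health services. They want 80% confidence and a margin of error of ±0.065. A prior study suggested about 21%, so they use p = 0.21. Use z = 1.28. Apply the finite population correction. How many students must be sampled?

Unadjusted: n₀ = 1.28² × 0.21 × 0.79 / 0.065² ≈ 64.33, so n₀ = 65.
Finite population correction with N = 507: n = n₀ / (1 + (n₀−1)/N) = 65 / (1 + 64/507) = 65 / 1.1262 ≈ 57.71.
Rounding up, n = 58.

58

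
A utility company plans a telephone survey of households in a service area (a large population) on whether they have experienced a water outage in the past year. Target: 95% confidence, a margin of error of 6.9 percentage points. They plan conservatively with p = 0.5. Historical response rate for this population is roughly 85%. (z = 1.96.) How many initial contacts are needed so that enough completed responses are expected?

238

Completed interviews needed: n₀ = 1.96² × 0.2500 / 0.069² ≈ 201.72 → 202.
At an 85% response rate, contacts needed = 202 / 0.85 ≈ 237.65 → 238.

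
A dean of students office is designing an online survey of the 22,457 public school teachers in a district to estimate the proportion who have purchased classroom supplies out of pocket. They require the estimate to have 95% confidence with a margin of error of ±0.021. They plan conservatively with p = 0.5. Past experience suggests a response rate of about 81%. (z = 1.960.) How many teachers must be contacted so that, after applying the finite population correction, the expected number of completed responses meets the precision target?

2452

Completed interviews needed (unadjusted): n₀ = 1.960² × 0.2500 / 0.021² ≈ 2177.78 → 2178.
FPC for N = 22,457: n = 2178 / (1 + 2177/22457) = 2178 / 1.0969 ≈ 1985.52 → 1986.
At an 81% response rate, contacts needed = 1986 / 0.81 ≈ 2451.85 → 2452.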